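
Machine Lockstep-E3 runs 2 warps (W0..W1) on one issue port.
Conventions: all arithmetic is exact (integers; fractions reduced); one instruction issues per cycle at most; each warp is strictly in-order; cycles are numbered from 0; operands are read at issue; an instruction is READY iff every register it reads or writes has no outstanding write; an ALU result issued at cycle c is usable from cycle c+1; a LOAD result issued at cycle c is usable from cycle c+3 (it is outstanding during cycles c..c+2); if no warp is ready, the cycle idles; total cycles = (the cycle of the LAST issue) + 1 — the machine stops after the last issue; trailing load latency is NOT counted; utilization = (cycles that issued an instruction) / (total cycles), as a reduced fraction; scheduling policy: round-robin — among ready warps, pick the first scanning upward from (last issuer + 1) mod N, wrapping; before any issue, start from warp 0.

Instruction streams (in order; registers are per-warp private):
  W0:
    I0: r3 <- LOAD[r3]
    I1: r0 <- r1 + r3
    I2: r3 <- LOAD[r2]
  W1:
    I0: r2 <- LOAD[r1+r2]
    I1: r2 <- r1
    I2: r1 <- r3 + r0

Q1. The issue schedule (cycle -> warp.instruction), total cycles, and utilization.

cycle 0: W0.I0
cycle 1: W1.I0
cycle 2: idle
cycle 3: W0.I1
cycle 4: W1.I1
cycle 5: W0.I2
cycle 6: W1.I2

Answer: 7 cycles, utilization 6/7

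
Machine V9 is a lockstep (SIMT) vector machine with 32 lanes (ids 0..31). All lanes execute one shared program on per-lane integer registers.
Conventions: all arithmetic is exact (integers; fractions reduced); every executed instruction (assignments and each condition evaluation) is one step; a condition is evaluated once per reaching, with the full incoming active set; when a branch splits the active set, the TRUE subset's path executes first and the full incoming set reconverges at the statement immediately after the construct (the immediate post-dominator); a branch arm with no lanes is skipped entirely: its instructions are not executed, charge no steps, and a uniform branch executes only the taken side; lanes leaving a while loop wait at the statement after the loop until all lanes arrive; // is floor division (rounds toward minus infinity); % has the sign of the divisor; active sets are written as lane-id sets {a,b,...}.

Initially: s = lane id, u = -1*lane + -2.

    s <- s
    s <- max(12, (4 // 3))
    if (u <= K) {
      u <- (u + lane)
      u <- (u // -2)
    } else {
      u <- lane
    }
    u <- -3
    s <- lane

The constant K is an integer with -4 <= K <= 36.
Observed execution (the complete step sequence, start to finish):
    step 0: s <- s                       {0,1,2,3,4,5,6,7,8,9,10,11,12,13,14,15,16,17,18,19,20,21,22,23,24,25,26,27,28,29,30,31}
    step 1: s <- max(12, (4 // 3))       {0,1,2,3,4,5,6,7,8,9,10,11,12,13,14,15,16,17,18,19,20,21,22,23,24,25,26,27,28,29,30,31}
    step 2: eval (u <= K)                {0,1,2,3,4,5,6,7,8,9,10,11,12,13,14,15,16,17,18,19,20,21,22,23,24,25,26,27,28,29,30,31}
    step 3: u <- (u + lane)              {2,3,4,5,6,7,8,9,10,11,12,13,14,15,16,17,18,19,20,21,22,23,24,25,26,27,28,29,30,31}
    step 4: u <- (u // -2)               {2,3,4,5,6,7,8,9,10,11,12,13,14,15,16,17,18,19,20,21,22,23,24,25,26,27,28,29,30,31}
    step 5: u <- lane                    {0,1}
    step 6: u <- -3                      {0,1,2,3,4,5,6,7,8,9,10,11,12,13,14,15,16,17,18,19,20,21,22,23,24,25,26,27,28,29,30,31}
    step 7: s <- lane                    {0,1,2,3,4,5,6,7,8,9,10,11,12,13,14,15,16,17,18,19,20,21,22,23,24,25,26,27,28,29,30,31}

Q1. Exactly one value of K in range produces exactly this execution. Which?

Answer: K = -4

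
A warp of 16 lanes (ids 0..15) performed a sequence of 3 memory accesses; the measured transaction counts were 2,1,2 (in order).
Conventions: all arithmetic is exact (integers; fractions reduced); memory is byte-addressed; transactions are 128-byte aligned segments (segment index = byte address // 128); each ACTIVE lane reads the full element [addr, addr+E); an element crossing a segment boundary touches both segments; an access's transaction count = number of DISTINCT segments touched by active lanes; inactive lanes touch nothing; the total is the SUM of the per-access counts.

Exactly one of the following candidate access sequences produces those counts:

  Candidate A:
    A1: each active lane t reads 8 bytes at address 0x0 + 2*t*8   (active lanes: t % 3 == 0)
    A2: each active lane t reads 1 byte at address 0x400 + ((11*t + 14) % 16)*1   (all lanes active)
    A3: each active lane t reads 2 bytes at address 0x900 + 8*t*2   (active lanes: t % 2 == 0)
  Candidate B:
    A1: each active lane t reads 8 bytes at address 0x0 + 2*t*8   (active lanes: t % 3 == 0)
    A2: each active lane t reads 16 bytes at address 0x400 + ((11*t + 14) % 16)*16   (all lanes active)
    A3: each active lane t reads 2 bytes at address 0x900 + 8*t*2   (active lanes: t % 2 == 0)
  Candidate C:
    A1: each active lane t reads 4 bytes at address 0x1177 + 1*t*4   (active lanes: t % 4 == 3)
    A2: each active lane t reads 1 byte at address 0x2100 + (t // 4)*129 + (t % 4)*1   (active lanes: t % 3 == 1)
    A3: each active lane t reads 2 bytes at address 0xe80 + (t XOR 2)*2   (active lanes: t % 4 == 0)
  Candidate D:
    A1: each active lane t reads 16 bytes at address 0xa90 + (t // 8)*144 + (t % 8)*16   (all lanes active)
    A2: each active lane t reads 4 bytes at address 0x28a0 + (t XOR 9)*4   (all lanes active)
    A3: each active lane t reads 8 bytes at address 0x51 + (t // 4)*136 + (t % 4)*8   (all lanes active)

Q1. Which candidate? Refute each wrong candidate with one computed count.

B: A2 gives 2 transactions, not 1
C: A1 gives 1 transaction, not 2
D: A1 gives 3 transactions, not 2
A: all counts match (2,1,2)

Answer: A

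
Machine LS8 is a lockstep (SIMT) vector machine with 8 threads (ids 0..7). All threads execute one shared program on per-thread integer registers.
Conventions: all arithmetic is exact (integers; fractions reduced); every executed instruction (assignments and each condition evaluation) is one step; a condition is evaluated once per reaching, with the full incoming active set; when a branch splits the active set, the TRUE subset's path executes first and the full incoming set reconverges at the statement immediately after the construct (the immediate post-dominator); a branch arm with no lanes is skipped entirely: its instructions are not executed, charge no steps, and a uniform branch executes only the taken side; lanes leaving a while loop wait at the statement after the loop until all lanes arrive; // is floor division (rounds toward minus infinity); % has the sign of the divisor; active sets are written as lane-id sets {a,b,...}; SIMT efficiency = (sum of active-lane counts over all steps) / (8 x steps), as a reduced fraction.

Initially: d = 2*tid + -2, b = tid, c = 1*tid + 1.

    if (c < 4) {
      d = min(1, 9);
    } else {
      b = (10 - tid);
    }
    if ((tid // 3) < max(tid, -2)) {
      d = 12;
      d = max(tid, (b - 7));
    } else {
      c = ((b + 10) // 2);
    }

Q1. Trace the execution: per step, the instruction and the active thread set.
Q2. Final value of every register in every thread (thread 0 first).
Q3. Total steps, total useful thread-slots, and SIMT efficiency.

step 0: eval (c < 4)                 {0,1,2,3,4,5,6,7}
step 1: d <- min(1, 9)               {0,1,2}
step 2: b <- (10 - tid)              {3,4,5,6,7}
step 3: eval ((tid // 3) < max(tid, -2)) {0,1,2,3,4,5,6,7}
step 4: d <- 12                      {1,2,3,4,5,6,7}
step 5: d <- max(tid, (b - 7))       {1,2,3,4,5,6,7}
step 6: c <- ((b + 10) // 2)         {0}

Answer: 7 steps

d: 1,1,2,3,4,5,6,7
b: 0,1,2,7,6,5,4,3
c: 5,2,3,4,5,6,7,8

steps = 7; useful = 39; efficiency = 39/56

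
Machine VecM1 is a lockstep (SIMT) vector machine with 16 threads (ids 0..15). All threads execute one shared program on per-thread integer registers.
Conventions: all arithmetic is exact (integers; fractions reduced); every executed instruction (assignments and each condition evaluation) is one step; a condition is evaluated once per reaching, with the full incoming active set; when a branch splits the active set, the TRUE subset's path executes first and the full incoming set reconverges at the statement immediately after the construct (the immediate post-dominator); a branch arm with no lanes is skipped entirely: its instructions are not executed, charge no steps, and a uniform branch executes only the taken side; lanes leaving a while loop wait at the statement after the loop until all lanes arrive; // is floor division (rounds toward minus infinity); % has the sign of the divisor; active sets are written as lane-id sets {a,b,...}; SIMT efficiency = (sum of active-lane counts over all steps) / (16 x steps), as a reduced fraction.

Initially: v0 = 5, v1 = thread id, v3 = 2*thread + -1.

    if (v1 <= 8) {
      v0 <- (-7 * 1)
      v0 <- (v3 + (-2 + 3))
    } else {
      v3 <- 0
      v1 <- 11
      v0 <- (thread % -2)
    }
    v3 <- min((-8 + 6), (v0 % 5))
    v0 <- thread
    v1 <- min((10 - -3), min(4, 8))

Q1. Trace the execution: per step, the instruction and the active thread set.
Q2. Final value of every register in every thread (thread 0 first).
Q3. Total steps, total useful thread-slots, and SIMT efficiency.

step 0: eval (v1 <= 8)               {0,1,2,3,4,5,6,7,8,9,10,11,12,13,14,15}
step 1: v0 <- (-7 * 1)               {0,1,2,3,4,5,6,7,8}
step 2: v0 <- (v3 + (-2 + 3))        {0,1,2,3,4,5,6,7,8}
step 3: v3 <- 0                      {9,10,11,12,13,14,15}
step 4: v1 <- 11                     {9,10,11,12,13,14,15}
step 5: v0 <- (thread % -2)          {9,10,11,12,13,14,15}
step 6: v3 <- min((-8 + 6), (v0 % 5)) {0,1,2,3,4,5,6,7,8,9,10,11,12,13,14,15}
step 7: v0 <- thread                 {0,1,2,3,4,5,6,7,8,9,10,11,12,13,14,15}
step 8: v1 <- min((10 - -3), min(4, 8)) {0,1,2,3,4,5,6,7,8,9,10,11,12,13,14,15}

Answer: 9 steps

v0: 0,1,2,3,4,5,6,7,8,9,10,11,12,13,14,15
v1: 4,4,4,4,4,4,4,4,4,4,4,4,4,4,4,4
v3: -2,-2,-2,-2,-2,-2,-2,-2,-2,-2,-2,-2,-2,-2,-2,-2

steps = 9; useful = 103; efficiency = 103/144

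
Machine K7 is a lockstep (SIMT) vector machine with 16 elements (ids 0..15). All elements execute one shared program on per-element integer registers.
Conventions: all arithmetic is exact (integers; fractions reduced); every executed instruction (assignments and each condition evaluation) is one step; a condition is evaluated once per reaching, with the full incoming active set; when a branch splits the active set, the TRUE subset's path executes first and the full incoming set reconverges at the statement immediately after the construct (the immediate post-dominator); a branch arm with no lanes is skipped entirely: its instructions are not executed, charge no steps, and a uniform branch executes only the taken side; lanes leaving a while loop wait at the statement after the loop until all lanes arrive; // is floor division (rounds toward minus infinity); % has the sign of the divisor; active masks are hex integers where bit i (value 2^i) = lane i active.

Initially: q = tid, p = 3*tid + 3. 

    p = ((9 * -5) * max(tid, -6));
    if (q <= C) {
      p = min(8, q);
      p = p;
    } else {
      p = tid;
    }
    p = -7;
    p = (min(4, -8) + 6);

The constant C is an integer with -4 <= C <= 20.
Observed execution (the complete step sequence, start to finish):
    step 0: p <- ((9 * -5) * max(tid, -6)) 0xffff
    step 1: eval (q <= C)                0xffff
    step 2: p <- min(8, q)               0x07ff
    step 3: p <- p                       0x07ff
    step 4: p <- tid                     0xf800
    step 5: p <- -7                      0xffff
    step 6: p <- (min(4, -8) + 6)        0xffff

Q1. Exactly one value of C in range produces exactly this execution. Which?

Answer: C = 10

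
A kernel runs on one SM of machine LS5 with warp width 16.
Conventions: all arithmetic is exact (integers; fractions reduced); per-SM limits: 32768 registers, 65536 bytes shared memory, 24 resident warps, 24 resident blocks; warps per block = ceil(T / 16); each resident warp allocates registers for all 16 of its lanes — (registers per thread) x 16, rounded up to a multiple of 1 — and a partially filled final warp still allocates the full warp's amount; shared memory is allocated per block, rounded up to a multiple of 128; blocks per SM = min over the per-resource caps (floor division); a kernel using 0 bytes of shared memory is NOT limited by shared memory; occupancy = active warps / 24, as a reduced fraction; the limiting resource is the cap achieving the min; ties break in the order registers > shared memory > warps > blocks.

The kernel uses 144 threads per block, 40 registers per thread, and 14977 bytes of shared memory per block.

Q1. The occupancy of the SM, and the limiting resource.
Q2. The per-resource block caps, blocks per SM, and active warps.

Answer: occupancy 3/4, limited by warps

registers: 5 blocks
shared memory: 4 blocks
warps: 2 blocks
blocks: 24 blocks

Answer: 2 blocks, 18 active warps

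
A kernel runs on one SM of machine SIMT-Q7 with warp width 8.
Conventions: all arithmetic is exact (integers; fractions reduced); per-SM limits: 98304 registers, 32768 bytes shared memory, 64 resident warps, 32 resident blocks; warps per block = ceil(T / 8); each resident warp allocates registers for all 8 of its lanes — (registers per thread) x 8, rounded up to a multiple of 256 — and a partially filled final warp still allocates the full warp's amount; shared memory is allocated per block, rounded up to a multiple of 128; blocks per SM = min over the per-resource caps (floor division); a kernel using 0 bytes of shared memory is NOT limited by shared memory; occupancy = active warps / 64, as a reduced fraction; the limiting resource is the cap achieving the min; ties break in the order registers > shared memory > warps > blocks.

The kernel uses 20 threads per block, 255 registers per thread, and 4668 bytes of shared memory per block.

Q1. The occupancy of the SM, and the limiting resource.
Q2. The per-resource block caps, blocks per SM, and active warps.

Answer: occupancy 9/32, limited by shared memory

registers: 16 blocks
shared memory: 6 blocks
warps: 21 blocks
blocks: 32 blocks

Answer: 6 blocks, 18 active warps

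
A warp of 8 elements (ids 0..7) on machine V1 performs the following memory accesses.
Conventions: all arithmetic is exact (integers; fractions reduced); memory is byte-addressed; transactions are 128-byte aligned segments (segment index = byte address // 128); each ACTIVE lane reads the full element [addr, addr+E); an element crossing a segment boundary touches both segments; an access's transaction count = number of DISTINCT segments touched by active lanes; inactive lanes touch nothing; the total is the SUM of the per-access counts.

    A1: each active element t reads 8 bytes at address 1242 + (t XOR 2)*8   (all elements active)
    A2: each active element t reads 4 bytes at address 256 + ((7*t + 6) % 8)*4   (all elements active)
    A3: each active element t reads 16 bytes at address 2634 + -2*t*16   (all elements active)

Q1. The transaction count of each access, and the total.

A1: 2 transactions
A2: 1 transaction
A3: 3 transactions

Answer: 2,1,3; total 6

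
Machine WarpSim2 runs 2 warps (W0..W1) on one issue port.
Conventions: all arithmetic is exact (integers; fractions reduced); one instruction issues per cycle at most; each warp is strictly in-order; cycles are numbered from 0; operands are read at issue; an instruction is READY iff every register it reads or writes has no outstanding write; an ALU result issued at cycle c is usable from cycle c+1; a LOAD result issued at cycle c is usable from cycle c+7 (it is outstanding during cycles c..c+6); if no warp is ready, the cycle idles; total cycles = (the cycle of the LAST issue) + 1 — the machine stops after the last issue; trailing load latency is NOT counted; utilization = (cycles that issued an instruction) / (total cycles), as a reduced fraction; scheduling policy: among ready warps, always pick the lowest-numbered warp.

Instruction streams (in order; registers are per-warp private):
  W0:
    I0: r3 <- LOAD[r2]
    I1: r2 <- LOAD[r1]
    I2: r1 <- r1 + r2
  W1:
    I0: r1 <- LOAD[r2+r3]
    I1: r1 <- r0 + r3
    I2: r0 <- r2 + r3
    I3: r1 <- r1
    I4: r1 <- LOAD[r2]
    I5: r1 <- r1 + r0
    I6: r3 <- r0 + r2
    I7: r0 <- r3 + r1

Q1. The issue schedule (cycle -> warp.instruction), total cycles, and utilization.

cycle 0: W0.I0
cycle 1: W0.I1
cycle 2: W1.I0
cycle 3: idle
cycle 4: idle
cycle 5: idle
cycle 6: idle
cycle 7: idle
cycle 8: W0.I2
cycle 9: W1.I1
cycle 10: W1.I2
cycle 11: W1.I3
cycle 12: W1.I4
cycle 13: idle
cycle 14: idle
cycle 15: idle
cycle 16: idle
cycle 17: idle
cycle 18: idle
cycle 19: W1.I5
cycle 20: W1.I6
cycle 21: W1.I7

Answer: 22 cycles, utilization 1/2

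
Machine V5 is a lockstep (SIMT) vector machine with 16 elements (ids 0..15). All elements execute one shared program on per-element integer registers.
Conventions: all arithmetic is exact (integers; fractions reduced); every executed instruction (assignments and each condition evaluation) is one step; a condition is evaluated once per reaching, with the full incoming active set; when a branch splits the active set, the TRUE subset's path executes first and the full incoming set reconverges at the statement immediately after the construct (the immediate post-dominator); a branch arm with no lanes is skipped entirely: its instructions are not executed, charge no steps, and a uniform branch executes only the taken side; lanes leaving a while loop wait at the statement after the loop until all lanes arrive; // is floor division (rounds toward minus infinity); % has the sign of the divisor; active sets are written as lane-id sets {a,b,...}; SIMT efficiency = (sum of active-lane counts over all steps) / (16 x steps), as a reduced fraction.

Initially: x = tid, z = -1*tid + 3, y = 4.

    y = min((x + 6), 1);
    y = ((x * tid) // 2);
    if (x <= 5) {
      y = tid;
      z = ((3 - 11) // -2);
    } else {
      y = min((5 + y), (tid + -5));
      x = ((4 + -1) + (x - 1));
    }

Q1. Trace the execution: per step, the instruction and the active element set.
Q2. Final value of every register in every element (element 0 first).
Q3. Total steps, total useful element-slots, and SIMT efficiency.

step 0: y <- min((x + 6), 1)         {0,1,2,3,4,5,6,7,8,9,10,11,12,13,14,15}
step 1: y <- ((x * tid) // 2)        {0,1,2,3,4,5,6,7,8,9,10,11,12,13,14,15}
step 2: eval (x <= 5)                {0,1,2,3,4,5,6,7,8,9,10,11,12,13,14,15}
step 3: y <- tid                     {0,1,2,3,4,5}
step 4: z <- ((3 - 11) // -2)        {0,1,2,3,4,5}
step 5: y <- min((5 + y), (tid + -5)) {6,7,8,9,10,11,12,13,14,15}
step 6: x <- ((4 + -1) + (x - 1))    {6,7,8,9,10,11,12,13,14,15}

Answer: 7 steps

x: 0,1,2,3,4,5,8,9,10,11,12,13,14,15,16,17
z: 4,4,4,4,4,4,-3,-4,-5,-6,-7,-8,-9,-10,-11,-12
y: 0,1,2,3,4,5,1,2,3,4,5,6,7,8,9,10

steps = 7; useful = 80; efficiency = 80/112 = 5/7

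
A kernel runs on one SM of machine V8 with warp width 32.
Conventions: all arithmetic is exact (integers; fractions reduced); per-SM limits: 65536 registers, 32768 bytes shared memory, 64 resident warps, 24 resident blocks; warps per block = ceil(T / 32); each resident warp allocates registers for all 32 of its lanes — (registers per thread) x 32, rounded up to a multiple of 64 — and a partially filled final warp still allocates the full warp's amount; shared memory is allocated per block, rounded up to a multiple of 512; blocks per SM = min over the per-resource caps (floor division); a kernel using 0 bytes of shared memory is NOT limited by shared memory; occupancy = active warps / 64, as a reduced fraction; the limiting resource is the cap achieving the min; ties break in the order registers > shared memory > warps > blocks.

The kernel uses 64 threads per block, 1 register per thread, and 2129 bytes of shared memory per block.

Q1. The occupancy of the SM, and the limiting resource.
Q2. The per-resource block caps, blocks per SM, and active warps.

Answer: occupancy 3/8, limited by shared memory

registers: 512 blocks
shared memory: 12 blocks
warps: 32 blocks
blocks: 24 blocks

Answer: 12 blocks, 24 active warps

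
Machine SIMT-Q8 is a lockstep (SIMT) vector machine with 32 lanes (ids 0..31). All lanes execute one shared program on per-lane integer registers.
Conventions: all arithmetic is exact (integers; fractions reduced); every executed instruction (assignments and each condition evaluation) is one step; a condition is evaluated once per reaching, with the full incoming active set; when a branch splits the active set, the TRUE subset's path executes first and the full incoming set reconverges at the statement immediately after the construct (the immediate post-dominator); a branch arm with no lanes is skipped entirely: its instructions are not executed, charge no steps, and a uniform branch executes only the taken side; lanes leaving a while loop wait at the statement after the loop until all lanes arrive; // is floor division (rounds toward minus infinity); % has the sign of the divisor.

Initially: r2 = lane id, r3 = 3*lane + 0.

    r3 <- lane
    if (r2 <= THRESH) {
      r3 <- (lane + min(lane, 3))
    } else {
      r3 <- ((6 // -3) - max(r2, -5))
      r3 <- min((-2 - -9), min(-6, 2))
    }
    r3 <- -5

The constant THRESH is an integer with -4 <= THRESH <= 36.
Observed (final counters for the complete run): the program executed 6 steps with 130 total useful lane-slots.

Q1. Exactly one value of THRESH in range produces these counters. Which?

Answer: THRESH = 29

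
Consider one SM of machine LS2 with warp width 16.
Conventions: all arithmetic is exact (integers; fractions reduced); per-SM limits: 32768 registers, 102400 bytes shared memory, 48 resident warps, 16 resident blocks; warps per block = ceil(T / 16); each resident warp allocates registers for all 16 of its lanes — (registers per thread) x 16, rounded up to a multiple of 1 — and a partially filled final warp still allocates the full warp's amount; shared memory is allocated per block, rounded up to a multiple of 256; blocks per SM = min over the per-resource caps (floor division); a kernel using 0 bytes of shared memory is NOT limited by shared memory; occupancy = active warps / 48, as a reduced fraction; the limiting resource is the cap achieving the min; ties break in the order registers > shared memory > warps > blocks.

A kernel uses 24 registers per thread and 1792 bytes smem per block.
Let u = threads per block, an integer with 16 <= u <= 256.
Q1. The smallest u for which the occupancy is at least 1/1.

Answer: u = 33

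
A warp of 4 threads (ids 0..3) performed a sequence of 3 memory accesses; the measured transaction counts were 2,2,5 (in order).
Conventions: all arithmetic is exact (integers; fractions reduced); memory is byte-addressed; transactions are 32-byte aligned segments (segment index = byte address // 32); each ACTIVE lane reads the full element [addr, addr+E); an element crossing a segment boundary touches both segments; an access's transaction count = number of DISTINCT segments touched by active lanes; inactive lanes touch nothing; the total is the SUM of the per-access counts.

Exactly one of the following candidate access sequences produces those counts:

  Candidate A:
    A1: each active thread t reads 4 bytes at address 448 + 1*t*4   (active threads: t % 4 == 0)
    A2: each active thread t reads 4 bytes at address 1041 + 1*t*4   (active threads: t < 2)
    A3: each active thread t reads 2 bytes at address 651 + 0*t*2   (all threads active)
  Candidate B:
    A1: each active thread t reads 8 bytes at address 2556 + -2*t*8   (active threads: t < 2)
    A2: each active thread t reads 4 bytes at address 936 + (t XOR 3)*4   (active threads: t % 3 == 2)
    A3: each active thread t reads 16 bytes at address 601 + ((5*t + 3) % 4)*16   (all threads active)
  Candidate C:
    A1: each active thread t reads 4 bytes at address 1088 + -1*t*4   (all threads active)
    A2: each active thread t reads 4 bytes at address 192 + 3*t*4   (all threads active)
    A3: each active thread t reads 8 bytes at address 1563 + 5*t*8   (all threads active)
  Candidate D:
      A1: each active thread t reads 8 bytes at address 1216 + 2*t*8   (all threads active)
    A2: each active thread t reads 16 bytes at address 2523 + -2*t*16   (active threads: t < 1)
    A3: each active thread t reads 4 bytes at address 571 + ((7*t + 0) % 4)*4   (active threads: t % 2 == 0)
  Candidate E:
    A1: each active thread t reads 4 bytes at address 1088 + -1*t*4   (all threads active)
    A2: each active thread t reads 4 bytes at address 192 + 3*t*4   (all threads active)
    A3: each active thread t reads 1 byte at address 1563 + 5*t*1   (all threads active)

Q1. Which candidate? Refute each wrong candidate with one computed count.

A: A1 gives 1 transaction, not 2
B: A2 gives 1 transaction, not 2
D: A3 gives 2 transactions, not 5
E: A3 gives 2 transactions, not 5
C: all counts match (2,2,5)

Answer: C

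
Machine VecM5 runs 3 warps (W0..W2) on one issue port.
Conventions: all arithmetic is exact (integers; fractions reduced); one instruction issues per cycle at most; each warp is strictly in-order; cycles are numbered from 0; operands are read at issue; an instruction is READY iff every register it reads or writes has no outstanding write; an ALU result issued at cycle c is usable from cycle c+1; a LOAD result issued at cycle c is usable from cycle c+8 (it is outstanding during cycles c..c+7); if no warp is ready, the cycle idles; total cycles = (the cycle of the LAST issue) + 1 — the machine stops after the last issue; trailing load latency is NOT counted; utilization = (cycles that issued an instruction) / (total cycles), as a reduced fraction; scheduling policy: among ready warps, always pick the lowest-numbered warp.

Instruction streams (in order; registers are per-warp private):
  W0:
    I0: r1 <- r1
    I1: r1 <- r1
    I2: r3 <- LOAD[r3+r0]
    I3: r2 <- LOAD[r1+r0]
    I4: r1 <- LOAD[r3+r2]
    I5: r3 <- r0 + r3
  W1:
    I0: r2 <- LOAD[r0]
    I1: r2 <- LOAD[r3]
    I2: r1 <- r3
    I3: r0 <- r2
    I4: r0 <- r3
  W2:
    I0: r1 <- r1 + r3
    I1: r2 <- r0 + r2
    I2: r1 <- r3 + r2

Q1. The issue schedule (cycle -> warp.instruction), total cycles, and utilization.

cycle 0: W0.I0
cycle 1: W0.I1
cycle 2: W0.I2
cycle 3: W0.I3
cycle 4: W1.I0
cycle 5: W2.I0
cycle 6: W2.I1
cycle 7: W2.I2
cycle 8: idle
cycle 9: idle
cycle 10: idle
cycle 11: W0.I4
cycle 12: W0.I5
cycle 13: W1.I1
cycle 14: W1.I2
cycle 15: idle
cycle 16: idle
cycle 17: idle
cycle 18: idle
cycle 19: idle
cycle 20: idle
cycle 21: W1.I3
cycle 22: W1.I4

Answer: 23 cycles, utilization 14/23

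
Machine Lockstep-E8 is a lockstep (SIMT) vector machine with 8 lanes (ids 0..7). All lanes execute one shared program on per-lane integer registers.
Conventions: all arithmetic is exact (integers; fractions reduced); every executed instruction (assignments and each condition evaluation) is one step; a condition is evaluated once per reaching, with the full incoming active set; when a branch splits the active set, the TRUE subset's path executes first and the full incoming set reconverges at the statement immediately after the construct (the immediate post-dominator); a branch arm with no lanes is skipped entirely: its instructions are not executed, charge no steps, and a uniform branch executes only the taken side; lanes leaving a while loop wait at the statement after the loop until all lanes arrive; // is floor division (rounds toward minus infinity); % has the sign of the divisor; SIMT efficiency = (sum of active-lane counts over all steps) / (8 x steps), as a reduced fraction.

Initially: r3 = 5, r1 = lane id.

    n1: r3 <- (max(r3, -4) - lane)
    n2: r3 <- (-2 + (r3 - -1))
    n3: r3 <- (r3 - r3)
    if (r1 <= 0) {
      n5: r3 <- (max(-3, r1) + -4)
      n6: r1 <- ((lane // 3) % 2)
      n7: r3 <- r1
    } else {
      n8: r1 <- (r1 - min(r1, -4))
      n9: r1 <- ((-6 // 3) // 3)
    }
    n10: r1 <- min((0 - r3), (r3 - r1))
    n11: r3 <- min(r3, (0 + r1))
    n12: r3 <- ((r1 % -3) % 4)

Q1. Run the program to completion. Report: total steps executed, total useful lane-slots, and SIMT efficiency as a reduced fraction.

Answer: 12 steps, 73 useful, 73/96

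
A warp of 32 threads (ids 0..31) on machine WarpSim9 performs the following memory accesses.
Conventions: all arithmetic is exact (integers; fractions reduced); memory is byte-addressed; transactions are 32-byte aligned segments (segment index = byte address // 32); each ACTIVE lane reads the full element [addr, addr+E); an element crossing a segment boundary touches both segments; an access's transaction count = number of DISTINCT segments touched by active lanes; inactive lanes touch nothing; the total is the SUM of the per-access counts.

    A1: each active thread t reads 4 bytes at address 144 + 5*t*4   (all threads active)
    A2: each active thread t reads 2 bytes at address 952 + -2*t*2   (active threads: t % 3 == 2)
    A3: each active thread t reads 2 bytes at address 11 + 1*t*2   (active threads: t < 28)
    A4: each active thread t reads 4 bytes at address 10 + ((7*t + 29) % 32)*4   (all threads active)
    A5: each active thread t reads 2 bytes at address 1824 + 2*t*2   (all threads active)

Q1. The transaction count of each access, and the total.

A1: 20 transactions
A2: 4 transactions
A3: 3 transactions
A4: 5 transactions
A5: 4 transactions

Answer: 20,4,3,5,4; total 36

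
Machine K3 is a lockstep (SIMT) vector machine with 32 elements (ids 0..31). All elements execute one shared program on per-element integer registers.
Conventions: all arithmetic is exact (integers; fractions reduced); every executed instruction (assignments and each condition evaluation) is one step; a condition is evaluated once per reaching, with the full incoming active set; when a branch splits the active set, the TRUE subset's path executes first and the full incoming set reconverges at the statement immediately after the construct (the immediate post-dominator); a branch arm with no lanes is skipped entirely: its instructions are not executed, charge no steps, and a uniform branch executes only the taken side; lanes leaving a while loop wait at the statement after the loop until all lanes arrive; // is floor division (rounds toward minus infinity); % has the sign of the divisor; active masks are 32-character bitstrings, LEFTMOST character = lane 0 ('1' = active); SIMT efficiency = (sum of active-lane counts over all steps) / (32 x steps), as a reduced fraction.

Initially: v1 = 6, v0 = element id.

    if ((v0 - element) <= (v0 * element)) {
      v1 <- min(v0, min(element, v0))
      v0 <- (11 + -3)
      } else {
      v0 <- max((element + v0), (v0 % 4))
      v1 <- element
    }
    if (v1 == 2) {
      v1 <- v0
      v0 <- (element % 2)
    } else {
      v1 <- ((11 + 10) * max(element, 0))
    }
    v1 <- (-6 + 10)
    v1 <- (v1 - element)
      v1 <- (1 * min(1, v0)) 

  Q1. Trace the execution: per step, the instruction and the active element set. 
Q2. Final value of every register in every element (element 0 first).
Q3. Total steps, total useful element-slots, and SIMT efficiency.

step 0: eval ((v0 - element) <= (v0 * element)) 11111111111111111111111111111111
step 1: v1 <- min(v0, min(element, v0)) 11111111111111111111111111111111
step 2: v0 <- (11 + -3)              11111111111111111111111111111111
step 3: eval (v1 == 2)               11111111111111111111111111111111
step 4: v1 <- v0                     00100000000000000000000000000000
step 5: v0 <- (element % 2)          00100000000000000000000000000000
step 6: v1 <- ((11 + 10) * max(element, 0)) 11011111111111111111111111111111
step 7: v1 <- (-6 + 10)              11111111111111111111111111111111
step 8: v1 <- (v1 - element)         11111111111111111111111111111111
step 9: v1 <- (1 * min(1, v0))       11111111111111111111111111111111

Answer: 10 steps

v1: 1,1,0,1,1,1,1,1,1,1,1,1,1,1,1,1,1,1,1,1,1,1,1,1,1,1,1,1,1,1,1,1
v0: 8,8,0,8,8,8,8,8,8,8,8,8,8,8,8,8,8,8,8,8,8,8,8,8,8,8,8,8,8,8,8,8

steps = 10; useful = 257; efficiency = 257/320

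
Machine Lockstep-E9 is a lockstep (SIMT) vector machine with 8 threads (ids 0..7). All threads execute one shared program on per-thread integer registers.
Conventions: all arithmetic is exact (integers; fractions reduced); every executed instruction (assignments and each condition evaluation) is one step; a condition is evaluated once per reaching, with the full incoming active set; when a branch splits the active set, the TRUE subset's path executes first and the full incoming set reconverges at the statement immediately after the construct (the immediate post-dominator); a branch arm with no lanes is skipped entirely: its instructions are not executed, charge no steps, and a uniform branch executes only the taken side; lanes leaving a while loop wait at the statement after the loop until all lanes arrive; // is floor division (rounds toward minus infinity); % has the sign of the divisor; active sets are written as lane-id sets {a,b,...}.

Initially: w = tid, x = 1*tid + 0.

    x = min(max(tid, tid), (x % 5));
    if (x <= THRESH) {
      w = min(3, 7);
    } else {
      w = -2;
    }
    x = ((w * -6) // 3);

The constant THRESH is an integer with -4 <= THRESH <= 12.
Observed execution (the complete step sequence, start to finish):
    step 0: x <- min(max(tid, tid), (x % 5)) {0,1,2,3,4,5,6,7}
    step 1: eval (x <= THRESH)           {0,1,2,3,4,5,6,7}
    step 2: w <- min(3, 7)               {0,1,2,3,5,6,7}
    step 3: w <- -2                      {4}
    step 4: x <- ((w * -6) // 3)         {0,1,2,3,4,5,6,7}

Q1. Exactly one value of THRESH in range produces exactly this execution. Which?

Answer: THRESH = 3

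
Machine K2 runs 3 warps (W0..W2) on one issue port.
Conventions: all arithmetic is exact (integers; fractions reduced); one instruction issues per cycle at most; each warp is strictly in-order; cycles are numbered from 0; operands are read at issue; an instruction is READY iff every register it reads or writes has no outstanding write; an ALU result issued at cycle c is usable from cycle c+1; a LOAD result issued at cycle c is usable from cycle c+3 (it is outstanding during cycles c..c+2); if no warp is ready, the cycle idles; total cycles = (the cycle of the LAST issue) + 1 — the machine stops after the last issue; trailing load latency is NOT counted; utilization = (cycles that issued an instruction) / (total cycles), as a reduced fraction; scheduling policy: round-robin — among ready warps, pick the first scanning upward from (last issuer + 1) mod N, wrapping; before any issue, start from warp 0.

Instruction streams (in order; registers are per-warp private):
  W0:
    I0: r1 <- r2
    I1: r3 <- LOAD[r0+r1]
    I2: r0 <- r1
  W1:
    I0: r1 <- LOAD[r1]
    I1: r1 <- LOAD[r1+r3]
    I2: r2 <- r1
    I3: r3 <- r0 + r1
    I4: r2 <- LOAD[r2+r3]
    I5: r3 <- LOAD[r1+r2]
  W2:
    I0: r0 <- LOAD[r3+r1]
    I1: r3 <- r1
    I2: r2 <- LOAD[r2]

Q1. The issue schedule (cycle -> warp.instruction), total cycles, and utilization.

cycle 0: W0.I0
cycle 1: W1.I0
cycle 2: W2.I0
cycle 3: W0.I1
cycle 4: W1.I1
cycle 5: W2.I1
cycle 6: W0.I2
cycle 7: W1.I2
cycle 8: W2.I2
cycle 9: W1.I3
cycle 10: W1.I4
cycle 11: idle
cycle 12: idle
cycle 13: W1.I5

Answer: 14 cycles, utilization 6/7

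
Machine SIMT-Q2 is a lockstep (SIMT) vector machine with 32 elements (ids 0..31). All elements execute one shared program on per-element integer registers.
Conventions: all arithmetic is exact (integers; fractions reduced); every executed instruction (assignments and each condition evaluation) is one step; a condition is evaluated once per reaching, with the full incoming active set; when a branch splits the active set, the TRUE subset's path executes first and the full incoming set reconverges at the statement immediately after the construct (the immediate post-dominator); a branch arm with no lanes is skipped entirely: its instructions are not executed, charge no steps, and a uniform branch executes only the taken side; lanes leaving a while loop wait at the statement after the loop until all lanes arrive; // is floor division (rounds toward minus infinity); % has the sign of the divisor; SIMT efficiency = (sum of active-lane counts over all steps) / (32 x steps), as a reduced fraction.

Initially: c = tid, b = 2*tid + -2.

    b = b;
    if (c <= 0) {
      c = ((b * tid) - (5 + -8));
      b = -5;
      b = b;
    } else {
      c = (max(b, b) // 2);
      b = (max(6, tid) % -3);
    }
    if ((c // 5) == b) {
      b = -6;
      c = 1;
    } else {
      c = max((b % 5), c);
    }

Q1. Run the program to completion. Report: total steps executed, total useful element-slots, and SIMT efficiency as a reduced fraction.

Answer: 11 steps, 198 useful, 9/16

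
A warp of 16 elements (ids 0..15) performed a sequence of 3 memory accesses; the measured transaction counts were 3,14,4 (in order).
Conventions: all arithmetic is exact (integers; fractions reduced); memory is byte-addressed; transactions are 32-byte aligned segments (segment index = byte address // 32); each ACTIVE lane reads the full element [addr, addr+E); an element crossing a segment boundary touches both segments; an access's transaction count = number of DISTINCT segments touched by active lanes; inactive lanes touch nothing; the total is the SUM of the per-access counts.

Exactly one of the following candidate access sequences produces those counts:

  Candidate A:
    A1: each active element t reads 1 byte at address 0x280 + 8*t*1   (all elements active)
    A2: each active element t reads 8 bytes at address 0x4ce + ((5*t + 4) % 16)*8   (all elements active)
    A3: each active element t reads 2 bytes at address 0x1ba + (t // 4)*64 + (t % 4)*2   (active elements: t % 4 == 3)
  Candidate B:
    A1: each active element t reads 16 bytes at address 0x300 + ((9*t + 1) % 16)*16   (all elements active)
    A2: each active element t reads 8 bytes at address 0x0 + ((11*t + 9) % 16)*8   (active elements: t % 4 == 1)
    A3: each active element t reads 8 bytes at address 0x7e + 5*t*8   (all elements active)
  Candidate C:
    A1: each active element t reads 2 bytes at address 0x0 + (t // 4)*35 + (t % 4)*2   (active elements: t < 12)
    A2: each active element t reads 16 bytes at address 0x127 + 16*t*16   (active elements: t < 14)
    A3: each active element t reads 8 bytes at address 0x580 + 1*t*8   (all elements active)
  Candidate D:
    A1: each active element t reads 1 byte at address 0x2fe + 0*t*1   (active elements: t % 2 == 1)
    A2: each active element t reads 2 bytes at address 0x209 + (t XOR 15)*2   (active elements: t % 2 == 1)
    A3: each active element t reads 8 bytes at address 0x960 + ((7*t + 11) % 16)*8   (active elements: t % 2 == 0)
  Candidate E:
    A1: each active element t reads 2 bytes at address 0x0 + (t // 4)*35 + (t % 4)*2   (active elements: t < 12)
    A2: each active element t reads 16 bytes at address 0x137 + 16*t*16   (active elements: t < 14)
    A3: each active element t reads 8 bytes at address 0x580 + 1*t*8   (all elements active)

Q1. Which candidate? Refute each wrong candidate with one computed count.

A: A1 gives 4 transactions, not 3
B: A1 gives 8 transactions, not 3
D: A1 gives 1 transaction, not 3
E: A2 gives 28 transactions, not 14
C: all counts match (3,14,4)

Answer: C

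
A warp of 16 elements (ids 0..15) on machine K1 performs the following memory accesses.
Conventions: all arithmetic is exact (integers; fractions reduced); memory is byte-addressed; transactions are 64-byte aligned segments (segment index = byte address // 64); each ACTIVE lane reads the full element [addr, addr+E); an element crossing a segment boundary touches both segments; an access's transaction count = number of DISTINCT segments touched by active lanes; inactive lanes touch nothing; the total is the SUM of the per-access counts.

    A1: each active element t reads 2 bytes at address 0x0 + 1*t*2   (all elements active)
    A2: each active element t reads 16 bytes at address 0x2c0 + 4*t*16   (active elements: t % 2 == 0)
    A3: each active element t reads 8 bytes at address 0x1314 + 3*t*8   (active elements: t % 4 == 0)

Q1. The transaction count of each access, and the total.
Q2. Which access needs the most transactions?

A1: 1 transaction
A2: 8 transactions
A3: 4 transactions

Answer: 1,8,4; total 13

Answer: A2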